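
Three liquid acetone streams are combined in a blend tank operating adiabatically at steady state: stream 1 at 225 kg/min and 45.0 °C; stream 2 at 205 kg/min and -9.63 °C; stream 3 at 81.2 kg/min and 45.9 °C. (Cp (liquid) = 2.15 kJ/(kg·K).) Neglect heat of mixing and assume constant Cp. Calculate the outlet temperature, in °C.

Energy balance with Q = 0: Σ ṁᵢCp,ᵢ(T_out − Tᵢ) = 0
T_out = Σ ṁᵢCp,ᵢTᵢ / Σ ṁᵢCp,ᵢ
      = 25538 / 1099.1 = 23.235 °C

T_out = 23.2 °C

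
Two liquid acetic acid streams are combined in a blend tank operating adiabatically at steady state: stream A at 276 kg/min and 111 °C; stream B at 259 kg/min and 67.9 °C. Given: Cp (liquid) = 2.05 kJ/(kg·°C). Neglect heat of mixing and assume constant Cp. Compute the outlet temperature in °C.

Energy balance with Q = 0: Σ ṁᵢCp,ᵢ(T_out − Tᵢ) = 0
T_out = Σ ṁᵢCp,ᵢTᵢ / Σ ṁᵢCp,ᵢ
      = 98855 / 1096.8 = 90.135 °C

T_out = 90.1 °C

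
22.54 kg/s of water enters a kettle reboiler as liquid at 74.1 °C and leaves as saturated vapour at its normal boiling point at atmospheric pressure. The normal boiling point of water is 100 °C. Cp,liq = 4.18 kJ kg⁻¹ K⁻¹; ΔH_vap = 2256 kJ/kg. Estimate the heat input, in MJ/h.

Q = 192000 MJ/h

liquid 74.1→100 °C: 108.26 kJ/kg
vaporisation at 100 °C: 2256 kJ/kg
Δh = 108.26 + 2256 = 2364.3 kJ/kg
Q = ṁ·Δh = 22.54 kg/s × 2364.3 kJ/kg = 53290 kJ/s
|Q| = 53290 kW = 191850 MJ/h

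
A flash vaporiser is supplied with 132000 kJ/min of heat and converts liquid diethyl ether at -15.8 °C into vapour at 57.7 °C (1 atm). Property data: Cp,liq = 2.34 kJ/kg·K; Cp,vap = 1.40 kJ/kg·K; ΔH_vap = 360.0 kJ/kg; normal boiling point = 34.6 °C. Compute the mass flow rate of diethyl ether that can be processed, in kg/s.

ṁ = 4.31 kg/s

Δh = 2.34×(34.6−-15.8) + 360.0 + 1.40×(57.7−34.6) = 510.28 kJ/kg
Q = 132000 kJ/min = 2200 kJ/s = 2200 kJ/s
ṁ = Q/Δh = 2200 / 510.28 = 4.3114 kg/s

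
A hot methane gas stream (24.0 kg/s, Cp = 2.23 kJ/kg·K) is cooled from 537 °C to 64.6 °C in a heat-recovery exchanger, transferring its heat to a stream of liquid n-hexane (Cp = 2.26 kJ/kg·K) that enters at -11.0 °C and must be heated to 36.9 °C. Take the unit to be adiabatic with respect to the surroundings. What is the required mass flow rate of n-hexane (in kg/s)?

ṁ_c = 234 kg/s

Heat released by hot stream: Q = 24.0 × 2.23 × (537 − 64.6) = 25283 kJ/s
Energy balance on cold side (adiabatic exchanger): Q = ṁ_c·Cp_c·(T_c,out − T_c,in)
ṁ_c = 25283 / [2.26 × (36.9 − -11.0)] = 233.55 kg/s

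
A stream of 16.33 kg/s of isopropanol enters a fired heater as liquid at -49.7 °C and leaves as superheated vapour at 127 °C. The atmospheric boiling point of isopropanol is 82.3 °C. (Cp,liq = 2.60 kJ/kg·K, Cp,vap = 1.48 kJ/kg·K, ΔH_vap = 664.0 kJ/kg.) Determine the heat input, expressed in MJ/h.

liquid -49.7→82.3 °C: 343.2 kJ/kg
vaporisation at 82.3 °C: 664 kJ/kg
vapour 82.3→127 °C: 66.156 kJ/kg
Δh = 343.2 + 664 + 66.156 = 1073.4 kJ/kg
Q = ṁ·Δh = 16.33 kg/s × 1073.4 kJ/kg = 17528 kJ/s
|Q| = 17528 kW = 63100 MJ/h

Q = 63100 MJ/h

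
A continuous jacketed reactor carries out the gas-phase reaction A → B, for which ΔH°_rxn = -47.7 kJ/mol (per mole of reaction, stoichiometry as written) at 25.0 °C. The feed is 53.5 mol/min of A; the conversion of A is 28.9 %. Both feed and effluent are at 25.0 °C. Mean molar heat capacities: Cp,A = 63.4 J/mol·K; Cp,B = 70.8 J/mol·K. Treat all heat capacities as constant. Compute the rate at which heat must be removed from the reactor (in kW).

Extent of reaction ξ = 0.289 × 53.5 = 15.461 mol/min
Reaction term: ξ·ΔH°_rxn = 15.461 × -47.7 = -737.51 kJ/min
Q = ΔH = -737.51 kJ/min = -12.292 kW
Heat removed = 12.292 kW

Q_out = 12.3 kW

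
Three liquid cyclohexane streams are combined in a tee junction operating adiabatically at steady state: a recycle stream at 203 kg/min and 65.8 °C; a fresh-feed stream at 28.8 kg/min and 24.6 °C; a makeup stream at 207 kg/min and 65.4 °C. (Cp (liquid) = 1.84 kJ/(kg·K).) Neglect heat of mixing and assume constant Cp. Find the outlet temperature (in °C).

T_out = 62.9 °C

Energy balance with Q = 0: Σ ṁᵢCp,ᵢ(T_out − Tᵢ) = 0
Σ ṁᵢCp,ᵢTᵢ = 203×1.84×65.8 + 28.8×1.84×24.6 + 207×1.84×65.4 = 50791
Σ ṁᵢCp,ᵢ = 203×1.84 + 28.8×1.84 + 207×1.84 = 807.39
T_out = 50791 / 807.39 = 62.907 °C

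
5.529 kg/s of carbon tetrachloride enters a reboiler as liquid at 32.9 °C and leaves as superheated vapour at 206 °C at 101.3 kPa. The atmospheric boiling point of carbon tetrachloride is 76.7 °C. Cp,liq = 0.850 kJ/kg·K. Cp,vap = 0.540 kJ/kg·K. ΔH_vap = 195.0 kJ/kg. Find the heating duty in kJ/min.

Q = 100000 kJ/min

liquid 32.9→76.7 °C: 37.23 kJ/kg
vaporisation at 76.7 °C: 195 kJ/kg
vapour 76.7→206 °C: 69.822 kJ/kg
Δh = 37.23 + 195 + 69.822 = 302.05 kJ/kg
Q = ṁ·Δh = 5.529 kg/s × 302.05 kJ/kg = 1670 kJ/s
|Q| = 1670 kW = 100200 kJ/min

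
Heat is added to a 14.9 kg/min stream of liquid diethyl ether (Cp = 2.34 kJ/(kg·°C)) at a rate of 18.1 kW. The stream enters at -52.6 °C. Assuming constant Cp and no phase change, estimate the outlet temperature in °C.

T_out = -21.5 °C

Q = 18.1 kW = 1086 kJ/min
ΔT = Q/(ṁ·Cp) = 1086/(14.9×2.34) = 31.148 K
T_out = -52.6 + 31.148 = -21.452 °C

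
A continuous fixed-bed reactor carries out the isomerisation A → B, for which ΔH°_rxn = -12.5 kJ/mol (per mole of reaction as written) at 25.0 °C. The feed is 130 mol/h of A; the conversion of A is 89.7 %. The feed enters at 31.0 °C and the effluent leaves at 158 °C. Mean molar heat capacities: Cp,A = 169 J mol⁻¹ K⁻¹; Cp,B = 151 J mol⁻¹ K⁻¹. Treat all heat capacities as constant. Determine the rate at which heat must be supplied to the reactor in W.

Extent of reaction ξ = 0.897 × 130 = 116.61 mol/h
Reaction term: ξ·ΔH°_rxn = 116.61 × -12.5 = -1457.6 kJ/h
Sensible, feed 31.0→25 °C: -131.82 kJ/h
Outlet flows (mol/h): A 13.39, B 116.61
Sensible, products 25→158 °C: 2642.8 kJ/h
Q = ΔH = 1053.4 kJ/h = 0.29261 kW
Heat supplied = 292.61 W

Q_in = 293 W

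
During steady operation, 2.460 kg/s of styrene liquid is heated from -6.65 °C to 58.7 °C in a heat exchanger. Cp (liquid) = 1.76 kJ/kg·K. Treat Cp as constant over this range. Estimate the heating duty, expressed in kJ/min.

Q = ṁ·Cp·ΔT = 2.460 × 1.76 × (58.7 − -6.65) = 282.94 kJ/s
Heating duty = 16976 kJ/min

Q = 17000 kJ/min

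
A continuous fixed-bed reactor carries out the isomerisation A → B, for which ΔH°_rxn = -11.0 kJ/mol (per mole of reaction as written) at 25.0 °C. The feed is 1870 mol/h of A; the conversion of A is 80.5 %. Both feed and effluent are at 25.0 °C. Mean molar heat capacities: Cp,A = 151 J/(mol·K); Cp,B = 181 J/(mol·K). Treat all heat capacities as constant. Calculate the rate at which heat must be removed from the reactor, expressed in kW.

Extent of reaction ξ = 0.805 × 1870 = 1505.4 mol/h
Reaction term: ξ·ΔH°_rxn = 1505.4 × -11.0 = -16559 kJ/h
Q = ΔH = -16559 kJ/h = -4.5997 kW
Heat removed = 4.5997 kW

Q_out = 4.60 kW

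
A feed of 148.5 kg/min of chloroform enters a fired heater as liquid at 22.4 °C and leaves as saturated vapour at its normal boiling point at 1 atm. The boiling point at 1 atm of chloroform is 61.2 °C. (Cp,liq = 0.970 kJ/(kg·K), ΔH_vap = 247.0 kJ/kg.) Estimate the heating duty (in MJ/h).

liquid 22.4→61.2 °C: 37.636 kJ/kg
vaporisation at 61.2 °C: 247 kJ/kg
Δh = 37.636 + 247 = 284.64 kJ/kg
Q = ṁ·Δh = 148.5 kg/min × 284.64 kJ/kg = 42268 kJ/min
|Q| = 704.47 kW = 2536.1 MJ/h

Q = 2540 MJ/h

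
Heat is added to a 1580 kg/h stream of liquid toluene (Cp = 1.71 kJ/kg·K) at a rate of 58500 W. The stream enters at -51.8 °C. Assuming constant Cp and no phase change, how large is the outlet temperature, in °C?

Q = 58500 W = 210600 kJ/h
ΔT = Q/(ṁ·Cp) = 210600/(1580×1.71) = 77.948 K
T_out = -51.8 + 77.948 = 26.148 °C

T_out = 26.1 °C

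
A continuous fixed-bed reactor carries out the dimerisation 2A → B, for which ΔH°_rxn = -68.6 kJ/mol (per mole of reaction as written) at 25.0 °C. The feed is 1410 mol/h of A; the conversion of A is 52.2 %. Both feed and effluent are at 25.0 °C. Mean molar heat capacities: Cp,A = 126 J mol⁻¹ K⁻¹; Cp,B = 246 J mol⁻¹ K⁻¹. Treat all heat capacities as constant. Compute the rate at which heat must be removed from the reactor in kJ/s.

Extent of reaction ξ = 0.522 × 1410 / 2 = 368.01 mol/h
Reaction term: ξ·ΔH°_rxn = 368.01 × -68.6 = -25245 kJ/h
Q = ΔH = -25245 kJ/h = -7.0126 kW
Heat removed = 7.0126 kJ/s

Q_out = 7.01 kJ/s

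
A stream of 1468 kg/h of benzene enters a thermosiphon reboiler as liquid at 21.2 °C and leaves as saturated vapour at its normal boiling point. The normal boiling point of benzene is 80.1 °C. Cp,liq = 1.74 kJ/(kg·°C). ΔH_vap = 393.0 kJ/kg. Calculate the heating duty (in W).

Q = 202000 W

liquid 21.2→80.1 °C: 102.49 kJ/kg
vaporisation at 80.1 °C: 393 kJ/kg
Δh = 102.49 + 393 = 495.49 kJ/kg
Q = ṁ·Δh = 1468 kg/h × 495.49 kJ/kg = 727370 kJ/h
|Q| = 202.05 kW = 202050 W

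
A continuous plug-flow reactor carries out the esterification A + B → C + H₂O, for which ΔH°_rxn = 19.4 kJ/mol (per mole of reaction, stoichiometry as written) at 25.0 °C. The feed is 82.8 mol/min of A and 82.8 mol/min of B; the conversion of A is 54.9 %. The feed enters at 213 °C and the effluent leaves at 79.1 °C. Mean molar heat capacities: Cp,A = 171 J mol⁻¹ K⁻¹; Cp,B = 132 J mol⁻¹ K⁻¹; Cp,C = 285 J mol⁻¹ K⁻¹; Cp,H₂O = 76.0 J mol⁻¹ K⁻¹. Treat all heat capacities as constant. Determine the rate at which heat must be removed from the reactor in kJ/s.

Q_out = 38.9 kJ/s

Extent of reaction ξ = 0.549 × 82.8 = 45.457 mol/min
Reaction term: ξ·ΔH°_rxn = 45.457 × 19.4 = 881.87 kJ/min
Sensible, feed 213→25 °C: -4716.6 kJ/min
Outlet flows (mol/min): A 37.343, B 37.343, C 45.457, H₂O 45.457
Sensible, products 25→79.1 °C: 1499.9 kJ/min
Q = ΔH = -2334.8 kJ/min = -38.914 kW
Heat removed = 38.914 kJ/s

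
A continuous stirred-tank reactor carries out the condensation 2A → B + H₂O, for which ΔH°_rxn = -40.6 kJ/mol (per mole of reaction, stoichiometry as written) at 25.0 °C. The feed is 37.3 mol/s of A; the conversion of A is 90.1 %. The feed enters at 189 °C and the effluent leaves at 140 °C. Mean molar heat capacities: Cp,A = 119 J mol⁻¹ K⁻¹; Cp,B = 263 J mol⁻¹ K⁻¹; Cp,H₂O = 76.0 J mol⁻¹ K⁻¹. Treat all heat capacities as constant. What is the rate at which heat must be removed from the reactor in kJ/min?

Q_out = 42300 kJ/min

Extent of reaction ξ = 0.901 × 37.3 / 2 = 16.804 mol/s
Reaction term: ξ·ΔH°_rxn = 16.804 × -40.6 = -682.23 kJ/s
Sensible, feed 189→25 °C: -727.95 kJ/s
Outlet flows (mol/s): A 3.6927, B 16.804, H₂O 16.804
Sensible, products 25→140 °C: 705.62 kJ/s
Q = ΔH = -704.55 kJ/s = -704.55 kW
Heat removed = 42273 kJ/min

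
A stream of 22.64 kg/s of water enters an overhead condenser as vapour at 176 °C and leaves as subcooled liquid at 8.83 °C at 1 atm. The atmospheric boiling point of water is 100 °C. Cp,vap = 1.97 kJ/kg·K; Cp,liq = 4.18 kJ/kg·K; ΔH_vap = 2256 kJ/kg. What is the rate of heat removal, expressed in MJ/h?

vapour 176→100 °C: -149.72 kJ/kg
condensation at 100 °C: -2256 kJ/kg
liquid 100→8.83 °C: -381.09 kJ/kg
Δh = -149.72 + -2256 + -381.09 = -2786.8 kJ/kg
Q = ṁ·Δh = 22.64 kg/s × -2786.8 kJ/kg = -63093 kJ/s
|Q| = 63093 kW = 227140 MJ/h

Q_c = 227000 MJ/h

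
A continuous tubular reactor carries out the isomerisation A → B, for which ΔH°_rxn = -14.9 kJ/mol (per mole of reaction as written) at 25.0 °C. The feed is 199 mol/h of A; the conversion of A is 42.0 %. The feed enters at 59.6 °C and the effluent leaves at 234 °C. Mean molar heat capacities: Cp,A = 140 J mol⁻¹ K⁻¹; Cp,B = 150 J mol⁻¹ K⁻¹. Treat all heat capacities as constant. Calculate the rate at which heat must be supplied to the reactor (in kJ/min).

Extent of reaction ξ = 0.420 × 199 = 83.58 mol/h
Reaction term: ξ·ΔH°_rxn = 83.58 × -14.9 = -1245.3 kJ/h
Sensible, feed 59.6→25 °C: -963.96 kJ/h
Outlet flows (mol/h): A 115.42, B 83.58
Sensible, products 25→234 °C: 5997.4 kJ/h
Q = ΔH = 3788.1 kJ/h = 1.0523 kW
Heat supplied = 63.135 kJ/min

Q_in = 63.1 kJ/min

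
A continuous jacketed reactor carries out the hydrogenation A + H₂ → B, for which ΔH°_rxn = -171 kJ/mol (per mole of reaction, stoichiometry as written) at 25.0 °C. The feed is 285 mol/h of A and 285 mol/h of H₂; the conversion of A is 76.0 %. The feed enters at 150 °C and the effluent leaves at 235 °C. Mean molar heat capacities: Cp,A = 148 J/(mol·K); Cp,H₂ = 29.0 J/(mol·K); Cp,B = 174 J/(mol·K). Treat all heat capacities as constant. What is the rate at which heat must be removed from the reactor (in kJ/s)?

Extent of reaction ξ = 0.760 × 285 = 216.6 mol/h
Reaction term: ξ·ΔH°_rxn = 216.6 × -171 = -37039 kJ/h
Sensible, feed 150→25 °C: -6305.6 kJ/h
Outlet flows (mol/h): A 68.4, H₂ 68.4, B 216.6
Sensible, products 25→235 °C: 10457 kJ/h
Q = ΔH = -32887 kJ/h = -9.1353 kW
Heat removed = 9.1353 kJ/s

Q_out = 9.14 kJ/s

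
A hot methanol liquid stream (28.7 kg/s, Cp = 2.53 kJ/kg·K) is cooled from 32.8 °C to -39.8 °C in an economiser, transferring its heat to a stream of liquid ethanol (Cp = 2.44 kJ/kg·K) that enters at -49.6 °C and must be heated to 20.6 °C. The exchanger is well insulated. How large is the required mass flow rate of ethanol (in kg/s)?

ṁ_c = 30.8 kg/s

Heat released by hot stream: Q = 28.7 × 2.53 × (32.8 − -39.8) = 5271.6 kJ/s
Energy balance on cold side (adiabatic exchanger): Q = ṁ_c·Cp_c·(T_c,out − T_c,in)
ṁ_c = 5271.6 / [2.44 × (20.6 − -49.6)] = 30.776 kg/s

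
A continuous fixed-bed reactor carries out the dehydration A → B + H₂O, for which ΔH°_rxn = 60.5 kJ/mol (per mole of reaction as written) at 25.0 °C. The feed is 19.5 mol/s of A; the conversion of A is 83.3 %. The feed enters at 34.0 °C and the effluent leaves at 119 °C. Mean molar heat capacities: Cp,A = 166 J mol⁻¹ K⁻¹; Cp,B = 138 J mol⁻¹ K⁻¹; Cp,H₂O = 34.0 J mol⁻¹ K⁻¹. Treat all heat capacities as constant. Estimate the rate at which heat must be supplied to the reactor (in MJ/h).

Q_in = 4560 MJ/h

Extent of reaction ξ = 0.833 × 19.5 = 16.244 mol/s
Reaction term: ξ·ΔH°_rxn = 16.244 × 60.5 = 982.73 kJ/s
Sensible, feed 34.0→25 °C: -29.133 kJ/s
Outlet flows (mol/s): A 3.2565, B 16.244, H₂O 16.244
Sensible, products 25→119 °C: 313.44 kJ/s
Q = ΔH = 1267 kJ/s = 1267 kW
Heat supplied = 4561.3 MJ/h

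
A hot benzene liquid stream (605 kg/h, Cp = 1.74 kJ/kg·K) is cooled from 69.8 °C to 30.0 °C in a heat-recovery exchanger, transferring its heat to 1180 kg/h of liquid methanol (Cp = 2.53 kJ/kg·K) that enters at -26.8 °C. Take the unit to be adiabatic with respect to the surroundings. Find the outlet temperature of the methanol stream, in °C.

T_c,out = -12.8 °C

Heat released by hot stream: Q = 605 × 1.74 × (69.8 − 30.0) = 41897 kJ/h
Energy balance on cold side (adiabatic exchanger): Q = ṁ_c·Cp_c·(T_c,out − T_c,in)
T_c,out = -26.8 + 41897/(1180 × 2.53) = -12.766 °C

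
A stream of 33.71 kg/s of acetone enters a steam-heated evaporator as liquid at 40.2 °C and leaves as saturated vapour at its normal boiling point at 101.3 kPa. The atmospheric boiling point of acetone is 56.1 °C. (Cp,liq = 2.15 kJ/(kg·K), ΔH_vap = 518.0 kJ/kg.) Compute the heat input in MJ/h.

Q = 67000 MJ/h

liquid 40.2→56.1 °C: 34.185 kJ/kg
vaporisation at 56.1 °C: 518 kJ/kg
Δh = 34.185 + 518 = 552.18 kJ/kg
Q = ṁ·Δh = 33.71 kg/s × 552.18 kJ/kg = 18614 kJ/s
|Q| = 18614 kW = 67011 MJ/h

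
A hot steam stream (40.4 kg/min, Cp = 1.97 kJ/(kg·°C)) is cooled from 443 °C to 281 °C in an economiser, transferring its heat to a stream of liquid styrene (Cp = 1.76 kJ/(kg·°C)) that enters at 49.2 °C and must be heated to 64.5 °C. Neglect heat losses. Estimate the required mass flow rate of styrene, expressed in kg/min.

ṁ_c = 479 kg/min

Heat released by hot stream: Q = 40.4 × 1.97 × (443 − 281) = 12893 kJ/min
Energy balance on cold side (adiabatic exchanger): Q = ṁ_c·Cp_c·(T_c,out − T_c,in)
ṁ_c = 12893 / [1.76 × (64.5 − 49.2)] = 478.8 kg/min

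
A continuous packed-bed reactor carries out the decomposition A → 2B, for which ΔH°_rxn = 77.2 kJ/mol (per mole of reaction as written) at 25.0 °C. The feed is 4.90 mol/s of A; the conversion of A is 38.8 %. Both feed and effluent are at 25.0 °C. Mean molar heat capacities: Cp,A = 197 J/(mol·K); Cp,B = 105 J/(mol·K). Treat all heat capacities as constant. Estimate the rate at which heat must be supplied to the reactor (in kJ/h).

Extent of reaction ξ = 0.388 × 4.90 = 1.9012 mol/s
Reaction term: ξ·ΔH°_rxn = 1.9012 × 77.2 = 146.77 kJ/s
Q = ΔH = 146.77 kJ/s = 146.77 kW
Heat supplied = 528380 kJ/h

Q_in = 528000 kJ/h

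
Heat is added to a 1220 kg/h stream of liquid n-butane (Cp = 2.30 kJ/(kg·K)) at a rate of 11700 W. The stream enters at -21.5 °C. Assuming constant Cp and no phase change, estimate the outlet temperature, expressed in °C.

T_out = -6.49 °C

Q = 11700 W = 42120 kJ/h
ΔT = Q/(ṁ·Cp) = 42120/(1220×2.30) = 15.011 K
T_out = -21.5 + 15.011 = -6.4893 °C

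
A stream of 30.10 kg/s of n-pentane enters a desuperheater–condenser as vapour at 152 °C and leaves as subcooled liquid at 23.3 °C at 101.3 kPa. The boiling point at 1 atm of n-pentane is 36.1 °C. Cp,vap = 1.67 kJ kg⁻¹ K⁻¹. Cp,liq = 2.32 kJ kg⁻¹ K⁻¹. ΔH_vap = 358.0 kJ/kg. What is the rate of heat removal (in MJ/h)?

vapour 152→36.1 °C: -193.55 kJ/kg
condensation at 36.1 °C: -358 kJ/kg
liquid 36.1→23.3 °C: -29.696 kJ/kg
Δh = -193.55 + -358 + -29.696 = -581.25 kJ/kg
Q = ṁ·Δh = 30.10 kg/s × -581.25 kJ/kg = -17496 kJ/s
|Q| = 17496 kW = 62984 MJ/h

Q_c = 63000 MJ/h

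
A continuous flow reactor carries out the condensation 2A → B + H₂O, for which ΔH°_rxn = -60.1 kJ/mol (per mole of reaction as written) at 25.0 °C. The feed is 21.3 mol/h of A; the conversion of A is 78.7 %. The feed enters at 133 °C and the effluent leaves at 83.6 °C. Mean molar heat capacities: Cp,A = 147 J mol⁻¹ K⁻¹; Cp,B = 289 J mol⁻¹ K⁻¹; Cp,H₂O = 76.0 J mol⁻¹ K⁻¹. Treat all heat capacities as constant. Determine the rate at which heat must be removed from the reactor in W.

Q_out = 173 W

Extent of reaction ξ = 0.787 × 21.3 / 2 = 8.3816 mol/h
Reaction term: ξ·ΔH°_rxn = 8.3816 × -60.1 = -503.73 kJ/h
Sensible, feed 133→25 °C: -338.16 kJ/h
Outlet flows (mol/h): A 4.5369, B 8.3816, H₂O 8.3816
Sensible, products 25→83.6 °C: 218.35 kJ/h
Q = ΔH = -623.54 kJ/h = -0.1732 kW
Heat removed = 173.2 W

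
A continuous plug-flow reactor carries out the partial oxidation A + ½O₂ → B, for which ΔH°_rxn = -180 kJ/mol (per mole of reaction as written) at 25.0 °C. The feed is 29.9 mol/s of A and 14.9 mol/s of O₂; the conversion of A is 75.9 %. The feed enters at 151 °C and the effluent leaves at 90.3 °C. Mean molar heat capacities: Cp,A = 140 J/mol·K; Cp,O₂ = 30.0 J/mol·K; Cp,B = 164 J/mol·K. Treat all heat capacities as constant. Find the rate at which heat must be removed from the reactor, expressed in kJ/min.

Extent of reaction ξ = 0.759 × 29.9 = 22.694 mol/s
Reaction term: ξ·ΔH°_rxn = 22.694 × -180 = -4084.9 kJ/s
Sensible, feed 151→25 °C: -583.76 kJ/s
Outlet flows (mol/s): A 7.2059, O₂ 3.553, B 22.694
Sensible, products 25→90.3 °C: 315.87 kJ/s
Q = ΔH = -4352.8 kJ/s = -4352.8 kW
Heat removed = 261170 kJ/min

Q_out = 261000 kJ/min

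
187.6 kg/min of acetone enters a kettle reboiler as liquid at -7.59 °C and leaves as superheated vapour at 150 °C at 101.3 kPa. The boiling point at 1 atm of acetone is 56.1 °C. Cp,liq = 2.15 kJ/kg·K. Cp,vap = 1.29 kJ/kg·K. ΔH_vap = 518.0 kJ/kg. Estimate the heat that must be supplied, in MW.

liquid -7.59→56.1 °C: 136.93 kJ/kg
vaporisation at 56.1 °C: 518 kJ/kg
vapour 56.1→150 °C: 121.13 kJ/kg
Δh = 136.93 + 518 + 121.13 = 776.06 kJ/kg
Q = ṁ·Δh = 187.6 kg/min × 776.06 kJ/kg = 145590 kJ/min
|Q| = 2426.5 kW = 2.4265 MW

Q = 2.43 MW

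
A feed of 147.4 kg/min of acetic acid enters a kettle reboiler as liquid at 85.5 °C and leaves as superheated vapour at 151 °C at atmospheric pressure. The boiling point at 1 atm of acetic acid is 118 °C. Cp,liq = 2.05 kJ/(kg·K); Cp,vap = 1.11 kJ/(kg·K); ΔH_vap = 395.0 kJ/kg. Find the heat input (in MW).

liquid 85.5→118 °C: 66.625 kJ/kg
vaporisation at 118 °C: 395 kJ/kg
vapour 118→151 °C: 36.63 kJ/kg
Δh = 66.625 + 395 + 36.63 = 498.25 kJ/kg
Q = ṁ·Δh = 147.4 kg/min × 498.25 kJ/kg = 73443 kJ/min
|Q| = 1224 kW = 1.224 MW

Q = 1.22 MW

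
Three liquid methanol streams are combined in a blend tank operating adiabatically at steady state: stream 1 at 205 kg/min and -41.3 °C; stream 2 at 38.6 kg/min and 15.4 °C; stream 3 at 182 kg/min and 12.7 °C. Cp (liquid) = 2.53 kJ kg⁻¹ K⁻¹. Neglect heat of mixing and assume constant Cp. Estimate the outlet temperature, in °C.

T_out = -13.1 °C

Adiabatic, steady state ⇒ Σ ṁᵢCp,ᵢ(T_out − Tᵢ) = 0
Σ ṁᵢCp,ᵢTᵢ = 205×2.53×-41.3 + 38.6×2.53×15.4 + 182×2.53×12.7 = -14068
Σ ṁᵢCp,ᵢ = 205×2.53 + 38.6×2.53 + 182×2.53 = 1076.8
T_out = -14068 / 1076.8 = -13.065 °C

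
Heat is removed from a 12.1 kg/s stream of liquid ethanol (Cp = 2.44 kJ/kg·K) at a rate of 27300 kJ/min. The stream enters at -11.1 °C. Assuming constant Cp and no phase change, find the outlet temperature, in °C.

Q = 27300 kJ/min = 455 kJ/s
ΔT = Q/(ṁ·Cp) = 455/(12.1×2.44) = 15.411 K
T_out = -11.1 − 15.411 = -26.511 °C

T_out = -26.5 °C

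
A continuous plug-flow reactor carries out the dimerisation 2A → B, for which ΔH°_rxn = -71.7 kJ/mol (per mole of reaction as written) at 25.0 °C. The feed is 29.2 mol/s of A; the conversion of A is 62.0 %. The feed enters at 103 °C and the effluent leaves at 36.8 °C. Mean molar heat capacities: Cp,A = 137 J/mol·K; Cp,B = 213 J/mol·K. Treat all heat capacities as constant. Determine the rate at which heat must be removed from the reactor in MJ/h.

Q_out = 3310 MJ/h

Extent of reaction ξ = 0.620 × 29.2 / 2 = 9.052 mol/s
Reaction term: ξ·ΔH°_rxn = 9.052 × -71.7 = -649.03 kJ/s
Sensible, feed 103→25 °C: -312.03 kJ/s
Outlet flows (mol/s): A 11.096, B 9.052
Sensible, products 25→36.8 °C: 40.689 kJ/s
Q = ΔH = -920.37 kJ/s = -920.37 kW
Heat removed = 3313.3 MJ/h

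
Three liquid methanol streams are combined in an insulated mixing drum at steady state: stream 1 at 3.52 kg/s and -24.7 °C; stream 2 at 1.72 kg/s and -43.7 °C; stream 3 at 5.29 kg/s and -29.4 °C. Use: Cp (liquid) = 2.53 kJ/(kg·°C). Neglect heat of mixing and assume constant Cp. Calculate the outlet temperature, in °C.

T_out = -30.2 °C

No heat crosses the boundary, so H_out = H_in.
T_out = Σ ṁᵢCp,ᵢTᵢ / Σ ṁᵢCp,ᵢ
      = -803.61 / 26.641 = -30.165 °C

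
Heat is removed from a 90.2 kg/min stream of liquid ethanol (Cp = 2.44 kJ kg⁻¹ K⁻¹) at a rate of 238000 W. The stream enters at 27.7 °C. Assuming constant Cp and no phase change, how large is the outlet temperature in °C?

T_out = -37.2 °C

Q = 238000 W = 14280 kJ/min
ΔT = Q/(ṁ·Cp) = 14280/(90.2×2.44) = 64.883 K
T_out = 27.7 − 64.883 = -37.183 °C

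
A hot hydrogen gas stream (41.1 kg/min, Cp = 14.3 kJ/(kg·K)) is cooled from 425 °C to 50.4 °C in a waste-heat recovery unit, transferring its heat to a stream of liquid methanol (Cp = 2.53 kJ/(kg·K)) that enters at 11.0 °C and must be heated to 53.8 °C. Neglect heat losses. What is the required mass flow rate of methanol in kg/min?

ṁ_c = 2030 kg/min

Heat released by hot stream: Q = 41.1 × 14.3 × (425 − 50.4) = 220160 kJ/min
Energy balance on cold side (adiabatic exchanger): Q = ṁ_c·Cp_c·(T_c,out − T_c,in)
ṁ_c = 220160 / [2.53 × (53.8 − 11.0)] = 2033.2 kg/min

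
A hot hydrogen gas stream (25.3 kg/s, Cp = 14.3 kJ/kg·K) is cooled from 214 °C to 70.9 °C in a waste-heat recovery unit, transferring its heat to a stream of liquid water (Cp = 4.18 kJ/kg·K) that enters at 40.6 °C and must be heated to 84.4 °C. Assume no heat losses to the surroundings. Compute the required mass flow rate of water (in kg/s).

Heat released by hot stream: Q = 25.3 × 14.3 × (214 − 70.9) = 51772 kJ/s
Energy balance on cold side (adiabatic exchanger): Q = ṁ_c·Cp_c·(T_c,out − T_c,in)
ṁ_c = 51772 / [4.18 × (84.4 − 40.6)] = 282.78 kg/s

ṁ_c = 283 kg/s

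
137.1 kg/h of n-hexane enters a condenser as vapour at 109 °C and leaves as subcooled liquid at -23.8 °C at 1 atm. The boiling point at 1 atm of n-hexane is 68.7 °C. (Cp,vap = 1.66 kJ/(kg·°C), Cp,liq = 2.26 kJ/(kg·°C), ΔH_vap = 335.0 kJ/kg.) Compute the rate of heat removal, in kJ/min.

vapour 109→68.7 °C: -66.898 kJ/kg
condensation at 68.7 °C: -335 kJ/kg
liquid 68.7→-23.8 °C: -209.05 kJ/kg
Δh = -66.898 + -335 + -209.05 = -610.95 kJ/kg
Q = ṁ·Δh = 137.1 kg/h × -610.95 kJ/kg = -83761 kJ/h
|Q| = 23.267 kW = 1396 kJ/min

Q_c = 1400 kJ/min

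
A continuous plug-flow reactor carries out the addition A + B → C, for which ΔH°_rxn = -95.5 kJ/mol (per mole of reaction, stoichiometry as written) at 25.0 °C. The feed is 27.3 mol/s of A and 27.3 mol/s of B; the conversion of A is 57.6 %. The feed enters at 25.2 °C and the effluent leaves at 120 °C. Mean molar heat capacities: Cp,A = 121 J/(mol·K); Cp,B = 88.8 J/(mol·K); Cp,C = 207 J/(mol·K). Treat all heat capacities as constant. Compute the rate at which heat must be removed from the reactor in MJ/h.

Extent of reaction ξ = 0.576 × 27.3 = 15.725 mol/s
Reaction term: ξ·ΔH°_rxn = 15.725 × -95.5 = -1501.7 kJ/s
Sensible, feed 25.2→25 °C: -1.1455 kJ/s
Outlet flows (mol/s): A 11.575, B 11.575, C 15.725
Sensible, products 25→120 °C: 539.93 kJ/s
Q = ΔH = -962.93 kJ/s = -962.93 kW
Heat removed = 3466.5 MJ/h

Q_out = 3470 MJ/h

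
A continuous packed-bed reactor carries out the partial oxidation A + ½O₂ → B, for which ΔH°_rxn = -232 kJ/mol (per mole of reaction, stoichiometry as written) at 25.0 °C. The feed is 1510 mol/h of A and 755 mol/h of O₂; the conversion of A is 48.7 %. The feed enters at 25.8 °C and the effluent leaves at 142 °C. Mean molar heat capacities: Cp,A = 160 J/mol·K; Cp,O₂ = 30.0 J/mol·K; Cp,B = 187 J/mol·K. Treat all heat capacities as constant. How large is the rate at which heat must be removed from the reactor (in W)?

Q_out = 38600 W

Extent of reaction ξ = 0.487 × 1510 = 735.37 mol/h
Reaction term: ξ·ΔH°_rxn = 735.37 × -232 = -170610 kJ/h
Sensible, feed 25.8→25 °C: -211.4 kJ/h
Outlet flows (mol/h): A 774.63, O₂ 387.31, B 735.37
Sensible, products 25→142 °C: 31950 kJ/h
Q = ΔH = -138870 kJ/h = -38.574 kW
Heat removed = 38574 W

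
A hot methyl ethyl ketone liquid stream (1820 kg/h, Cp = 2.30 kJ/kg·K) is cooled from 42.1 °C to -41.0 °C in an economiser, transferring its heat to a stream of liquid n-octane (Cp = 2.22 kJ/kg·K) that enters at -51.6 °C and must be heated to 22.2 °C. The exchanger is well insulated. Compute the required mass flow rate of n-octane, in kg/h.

ṁ_c = 2120 kg/h

Heat released by hot stream: Q = 1820 × 2.30 × (42.1 − -41.0) = 347860 kJ/h
Energy balance on cold side (adiabatic exchanger): Q = ṁ_c·Cp_c·(T_c,out − T_c,in)
ṁ_c = 347860 / [2.22 × (22.2 − -51.6)] = 2123.2 kg/h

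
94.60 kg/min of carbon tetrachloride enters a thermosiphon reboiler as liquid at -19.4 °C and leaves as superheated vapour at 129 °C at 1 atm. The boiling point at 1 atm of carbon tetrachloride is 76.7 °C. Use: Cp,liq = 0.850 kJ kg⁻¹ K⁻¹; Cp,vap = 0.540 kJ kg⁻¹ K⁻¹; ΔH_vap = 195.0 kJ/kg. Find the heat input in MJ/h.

Q = 1730 MJ/h

liquid -19.4→76.7 °C: 81.685 kJ/kg
vaporisation at 76.7 °C: 195 kJ/kg
vapour 76.7→129 °C: 28.242 kJ/kg
Δh = 81.685 + 195 + 28.242 = 304.93 kJ/kg
Q = ṁ·Δh = 94.60 kg/min × 304.93 kJ/kg = 28846 kJ/min
|Q| = 480.77 kW = 1730.8 MJ/h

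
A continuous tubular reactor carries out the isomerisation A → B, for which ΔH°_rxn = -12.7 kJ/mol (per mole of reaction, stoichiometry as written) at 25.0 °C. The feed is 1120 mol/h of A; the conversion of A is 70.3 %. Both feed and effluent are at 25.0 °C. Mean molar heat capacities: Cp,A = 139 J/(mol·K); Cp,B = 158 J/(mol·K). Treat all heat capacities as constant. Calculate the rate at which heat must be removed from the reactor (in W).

Q_out = 2780 W

Extent of reaction ξ = 0.703 × 1120 = 787.36 mol/h
Reaction term: ξ·ΔH°_rxn = 787.36 × -12.7 = -9999.5 kJ/h
Q = ΔH = -9999.5 kJ/h = -2.7776 kW
Heat removed = 2777.6 W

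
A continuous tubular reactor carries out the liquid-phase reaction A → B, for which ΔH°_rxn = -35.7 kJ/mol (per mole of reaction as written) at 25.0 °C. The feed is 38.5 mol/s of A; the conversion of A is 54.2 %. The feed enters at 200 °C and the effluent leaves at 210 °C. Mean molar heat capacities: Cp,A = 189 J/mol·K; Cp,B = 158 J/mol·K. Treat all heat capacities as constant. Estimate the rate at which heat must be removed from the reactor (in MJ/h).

Q_out = 2850 MJ/h

Extent of reaction ξ = 0.542 × 38.5 = 20.867 mol/s
Reaction term: ξ·ΔH°_rxn = 20.867 × -35.7 = -744.95 kJ/s
Sensible, feed 200→25 °C: -1273.4 kJ/s
Outlet flows (mol/s): A 17.633, B 20.867
Sensible, products 25→210 °C: 1226.5 kJ/s
Q = ΔH = -791.86 kJ/s = -791.86 kW
Heat removed = 2850.7 MJ/h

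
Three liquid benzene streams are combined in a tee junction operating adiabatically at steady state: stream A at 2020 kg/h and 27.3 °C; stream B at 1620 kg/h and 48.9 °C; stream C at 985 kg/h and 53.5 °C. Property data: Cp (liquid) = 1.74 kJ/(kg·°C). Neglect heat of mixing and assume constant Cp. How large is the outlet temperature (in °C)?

Energy balance with Q = 0: Σ ṁᵢCp,ᵢ(T_out − Tᵢ) = 0
Σ ṁᵢCp,ᵢTᵢ = 2020×1.74×27.3 + 1620×1.74×48.9 + 985×1.74×53.5 = 325490
Σ ṁᵢCp,ᵢ = 2020×1.74 + 1620×1.74 + 985×1.74 = 8047.5
T_out = 325490 / 8047.5 = 40.446 °C

T_out = 40.4 °C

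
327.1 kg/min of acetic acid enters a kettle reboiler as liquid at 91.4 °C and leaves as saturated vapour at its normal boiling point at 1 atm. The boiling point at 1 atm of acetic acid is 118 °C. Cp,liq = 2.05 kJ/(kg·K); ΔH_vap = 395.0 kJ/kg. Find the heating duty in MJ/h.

liquid 91.4→118 °C: 54.53 kJ/kg
vaporisation at 118 °C: 395 kJ/kg
Δh = 54.53 + 395 = 449.53 kJ/kg
Q = ṁ·Δh = 327.1 kg/min × 449.53 kJ/kg = 147040 kJ/min
|Q| = 2450.7 kW = 8822.5 MJ/h

Q = 8820 MJ/h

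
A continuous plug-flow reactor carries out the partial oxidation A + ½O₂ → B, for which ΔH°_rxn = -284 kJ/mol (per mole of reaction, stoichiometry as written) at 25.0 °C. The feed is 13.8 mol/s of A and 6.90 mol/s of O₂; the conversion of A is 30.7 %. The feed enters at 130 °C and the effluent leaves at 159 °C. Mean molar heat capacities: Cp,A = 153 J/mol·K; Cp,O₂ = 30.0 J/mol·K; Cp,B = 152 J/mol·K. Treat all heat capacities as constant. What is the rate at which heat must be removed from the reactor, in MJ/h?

Q_out = 4120 MJ/h

Extent of reaction ξ = 0.307 × 13.8 = 4.2366 mol/s
Reaction term: ξ·ΔH°_rxn = 4.2366 × -284 = -1203.2 kJ/s
Sensible, feed 130→25 °C: -243.43 kJ/s
Outlet flows (mol/s): A 9.5634, O₂ 4.7817, B 4.2366
Sensible, products 25→159 °C: 301.58 kJ/s
Q = ΔH = -1145 kJ/s = -1145 kW
Heat removed = 4122.2 MJ/h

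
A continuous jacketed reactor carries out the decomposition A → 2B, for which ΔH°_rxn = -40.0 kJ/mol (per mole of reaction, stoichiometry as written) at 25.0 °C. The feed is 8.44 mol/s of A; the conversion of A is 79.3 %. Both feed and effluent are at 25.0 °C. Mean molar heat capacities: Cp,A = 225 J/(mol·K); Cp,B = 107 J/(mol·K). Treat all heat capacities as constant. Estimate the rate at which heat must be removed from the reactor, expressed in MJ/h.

Q_out = 964 MJ/h

Extent of reaction ξ = 0.793 × 8.44 = 6.6929 mol/s
Reaction term: ξ·ΔH°_rxn = 6.6929 × -40.0 = -267.72 kJ/s
Q = ΔH = -267.72 kJ/s = -267.72 kW
Heat removed = 963.78 MJ/h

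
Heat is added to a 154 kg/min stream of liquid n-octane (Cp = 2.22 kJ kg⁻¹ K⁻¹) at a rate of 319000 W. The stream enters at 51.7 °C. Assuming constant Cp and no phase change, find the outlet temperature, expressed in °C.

T_out = 108 °C

Q = 319000 W = 19140 kJ/min
ΔT = Q/(ṁ·Cp) = 19140/(154×2.22) = 55.985 K
T_out = 51.7 + 55.985 = 107.68 °C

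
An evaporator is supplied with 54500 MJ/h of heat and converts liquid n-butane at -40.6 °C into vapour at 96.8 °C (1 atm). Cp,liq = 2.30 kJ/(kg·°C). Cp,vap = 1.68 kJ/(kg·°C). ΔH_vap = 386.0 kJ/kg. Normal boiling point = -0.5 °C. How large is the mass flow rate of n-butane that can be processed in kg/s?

ṁ = 23.6 kg/s

Δh = 2.30×(-0.5−-40.6) + 386.0 + 1.68×(96.8−-0.5) = 641.69 kJ/kg
Q = 54500 MJ/h = 15139 kJ/s = 15139 kJ/s
ṁ = Q/Δh = 15139 / 641.69 = 23.592 kg/s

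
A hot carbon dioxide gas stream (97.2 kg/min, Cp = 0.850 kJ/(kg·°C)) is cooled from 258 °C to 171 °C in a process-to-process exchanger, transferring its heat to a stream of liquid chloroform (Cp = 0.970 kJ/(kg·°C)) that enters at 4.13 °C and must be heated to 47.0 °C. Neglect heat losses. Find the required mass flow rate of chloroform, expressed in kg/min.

Heat released by hot stream: Q = 97.2 × 0.850 × (258 − 171) = 7187.9 kJ/min
Energy balance on cold side (adiabatic exchanger): Q = ṁ_c·Cp_c·(T_c,out − T_c,in)
ṁ_c = 7187.9 / [0.970 × (47.0 − 4.13)] = 172.85 kg/min

ṁ_c = 173 kg/min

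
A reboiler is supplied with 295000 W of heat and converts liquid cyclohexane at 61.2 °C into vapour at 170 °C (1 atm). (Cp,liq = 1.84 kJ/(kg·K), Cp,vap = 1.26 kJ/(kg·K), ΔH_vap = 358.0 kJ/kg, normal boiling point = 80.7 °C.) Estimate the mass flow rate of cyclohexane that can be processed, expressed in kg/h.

Δh = 1.84×(80.7−61.2) + 358.0 + 1.26×(170−80.7) = 506.4 kJ/kg
Q = 295000 W = 295 kJ/s = 1.062e+06 kJ/h
ṁ = Q/Δh = 1.062e+06 / 506.4 = 2097.2 kg/h

ṁ = 2100 kg/h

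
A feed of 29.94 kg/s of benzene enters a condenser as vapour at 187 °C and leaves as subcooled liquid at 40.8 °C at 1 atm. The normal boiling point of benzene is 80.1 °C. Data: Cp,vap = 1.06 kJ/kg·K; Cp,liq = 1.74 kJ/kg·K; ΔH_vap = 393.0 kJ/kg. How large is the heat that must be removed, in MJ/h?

Q_c = 61900 MJ/h

vapour 187→80.1 °C: -113.31 kJ/kg
condensation at 80.1 °C: -393 kJ/kg
liquid 80.1→40.8 °C: -68.382 kJ/kg
Δh = -113.31 + -393 + -68.382 = -574.7 kJ/kg
Q = ṁ·Δh = 29.94 kg/s × -574.7 kJ/kg = -17206 kJ/s
|Q| = 17206 kW = 61943 MJ/h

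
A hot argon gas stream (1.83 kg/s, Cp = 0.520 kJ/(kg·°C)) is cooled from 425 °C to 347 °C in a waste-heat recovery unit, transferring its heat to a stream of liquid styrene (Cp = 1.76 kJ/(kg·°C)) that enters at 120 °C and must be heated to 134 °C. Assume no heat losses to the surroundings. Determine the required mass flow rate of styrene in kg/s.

ṁ_c = 3.01 kg/s

Heat released by hot stream: Q = 1.83 × 0.520 × (425 − 347) = 74.225 kJ/s
Energy balance on cold side (adiabatic exchanger): Q = ṁ_c·Cp_c·(T_c,out − T_c,in)
ṁ_c = 74.225 / [1.76 × (134 − 120)] = 3.0124 kg/s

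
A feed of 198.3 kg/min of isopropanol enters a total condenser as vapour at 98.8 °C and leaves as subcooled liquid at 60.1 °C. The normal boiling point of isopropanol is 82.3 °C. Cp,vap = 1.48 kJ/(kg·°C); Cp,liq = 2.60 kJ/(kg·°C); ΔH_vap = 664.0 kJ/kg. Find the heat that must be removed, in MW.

vapour 98.8→82.3 °C: -24.42 kJ/kg
condensation at 82.3 °C: -664 kJ/kg
liquid 82.3→60.1 °C: -57.72 kJ/kg
Δh = -24.42 + -664 + -57.72 = -746.14 kJ/kg
Q = ṁ·Δh = 198.3 kg/min × -746.14 kJ/kg = -147960 kJ/min
|Q| = 2466 kW = 2.466 MW

Q_c = 2.47 MW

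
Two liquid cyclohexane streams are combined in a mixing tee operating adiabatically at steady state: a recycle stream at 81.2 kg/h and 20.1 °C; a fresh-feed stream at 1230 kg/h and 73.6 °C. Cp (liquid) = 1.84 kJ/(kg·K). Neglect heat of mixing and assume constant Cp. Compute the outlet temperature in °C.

T_out = 70.3 °C

No heat crosses the boundary, so H_out = H_in.
T_out = Σ ṁᵢCp,ᵢTᵢ / Σ ṁᵢCp,ᵢ
      = 169570 / 2412.6 = 70.287 °C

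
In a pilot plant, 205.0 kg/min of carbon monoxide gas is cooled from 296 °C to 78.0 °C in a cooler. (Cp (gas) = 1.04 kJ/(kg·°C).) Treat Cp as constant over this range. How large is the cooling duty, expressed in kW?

Q_c = 775 kW

Q = ṁ·Cp·ΔT = 205.0 × 1.04 × (78.0 − 296) = -46478 kJ/min
Converting: 46478 / 60 s = 774.63 kW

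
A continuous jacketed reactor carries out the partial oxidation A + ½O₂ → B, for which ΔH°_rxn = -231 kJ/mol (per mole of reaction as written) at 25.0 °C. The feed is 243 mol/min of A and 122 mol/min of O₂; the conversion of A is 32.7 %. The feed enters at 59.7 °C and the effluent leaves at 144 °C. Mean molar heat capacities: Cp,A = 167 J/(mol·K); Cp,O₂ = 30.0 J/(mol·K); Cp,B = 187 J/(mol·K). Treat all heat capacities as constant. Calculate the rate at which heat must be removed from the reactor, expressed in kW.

Extent of reaction ξ = 0.327 × 243 = 79.461 mol/min
Reaction term: ξ·ΔH°_rxn = 79.461 × -231 = -18355 kJ/min
Sensible, feed 59.7→25 °C: -1535.2 kJ/min
Outlet flows (mol/min): A 163.54, O₂ 82.269, B 79.461
Sensible, products 25→144 °C: 5312 kJ/min
Q = ΔH = -14579 kJ/min = -242.98 kW
Heat removed = 242.98 kW

Q_out = 243 kW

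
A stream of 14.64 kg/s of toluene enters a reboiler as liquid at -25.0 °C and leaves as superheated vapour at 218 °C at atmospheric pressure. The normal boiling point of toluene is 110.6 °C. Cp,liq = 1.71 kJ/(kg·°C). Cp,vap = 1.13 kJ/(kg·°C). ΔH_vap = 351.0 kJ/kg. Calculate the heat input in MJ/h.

liquid -25.0→110.6 °C: 231.88 kJ/kg
vaporisation at 110.6 °C: 351 kJ/kg
vapour 110.6→218 °C: 121.36 kJ/kg
Δh = 231.88 + 351 + 121.36 = 704.24 kJ/kg
Q = ṁ·Δh = 14.64 kg/s × 704.24 kJ/kg = 10310 kJ/s
|Q| = 10310 kW = 37116 MJ/h

Q = 37100 MJ/h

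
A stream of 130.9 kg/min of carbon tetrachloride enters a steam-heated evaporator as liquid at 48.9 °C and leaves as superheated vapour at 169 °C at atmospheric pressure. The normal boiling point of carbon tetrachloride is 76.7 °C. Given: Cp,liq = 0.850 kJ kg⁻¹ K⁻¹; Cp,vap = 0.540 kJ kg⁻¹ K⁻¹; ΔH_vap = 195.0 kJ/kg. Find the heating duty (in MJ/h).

liquid 48.9→76.7 °C: 23.63 kJ/kg
vaporisation at 76.7 °C: 195 kJ/kg
vapour 76.7→169 °C: 49.842 kJ/kg
Δh = 23.63 + 195 + 49.842 = 268.47 kJ/kg
Q = ṁ·Δh = 130.9 kg/min × 268.47 kJ/kg = 35143 kJ/min
|Q| = 585.72 kW = 2108.6 MJ/h

Q = 2110 MJ/h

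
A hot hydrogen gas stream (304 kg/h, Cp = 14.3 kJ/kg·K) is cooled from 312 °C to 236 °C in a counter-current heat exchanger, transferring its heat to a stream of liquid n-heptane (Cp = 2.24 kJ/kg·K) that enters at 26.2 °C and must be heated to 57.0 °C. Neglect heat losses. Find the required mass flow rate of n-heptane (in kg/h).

ṁ_c = 4790 kg/h

Heat released by hot stream: Q = 304 × 14.3 × (312 − 236) = 330390 kJ/h
Energy balance on cold side (adiabatic exchanger): Q = ṁ_c·Cp_c·(T_c,out − T_c,in)
ṁ_c = 330390 / [2.24 × (57.0 − 26.2)] = 4788.8 kg/h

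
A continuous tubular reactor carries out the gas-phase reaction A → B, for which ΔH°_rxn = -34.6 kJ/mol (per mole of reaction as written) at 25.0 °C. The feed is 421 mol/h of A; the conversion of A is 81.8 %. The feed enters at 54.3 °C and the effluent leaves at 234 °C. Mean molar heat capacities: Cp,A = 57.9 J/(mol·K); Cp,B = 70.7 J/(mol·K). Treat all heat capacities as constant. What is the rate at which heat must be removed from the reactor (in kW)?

Extent of reaction ξ = 0.818 × 421 = 344.38 mol/h
Reaction term: ξ·ΔH°_rxn = 344.38 × -34.6 = -11915 kJ/h
Sensible, feed 54.3→25 °C: -714.21 kJ/h
Outlet flows (mol/h): A 76.622, B 344.38
Sensible, products 25→234 °C: 6015.8 kJ/h
Q = ΔH = -6613.8 kJ/h = -1.8372 kW
Heat removed = 1.8372 kW

Q_out = 1.84 kW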